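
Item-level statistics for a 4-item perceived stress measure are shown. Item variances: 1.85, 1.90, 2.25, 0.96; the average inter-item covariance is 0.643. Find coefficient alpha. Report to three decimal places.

α = 0.701

ΣVar(i) = 1.85 + 1.90 + 2.25 + 0.96 = 6.96
Sum of the 6 distinct covariances = 6 × 0.643 = 3.858
Var(T) = ΣVar(i) + 2·Σcov = 6.96 + 2 × 3.858 = 14.676
α = (4/3)·(1 − 6.96/14.676) = 0.701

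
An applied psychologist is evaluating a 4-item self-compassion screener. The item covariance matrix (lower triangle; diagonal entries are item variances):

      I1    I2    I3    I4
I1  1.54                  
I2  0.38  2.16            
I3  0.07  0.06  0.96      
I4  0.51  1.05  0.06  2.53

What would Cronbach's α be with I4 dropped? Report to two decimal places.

Remaining items: I1, I2, I3 (k = 3).
ΣVar(i) = 1.54 + 2.16 + 0.96 = 4.66
σ²_total = 4.66 + 2 × 0.51 = 5.68
α (item deleted) = (3/2)·(1 − 4.66/5.68) = 0.27

α = 0.27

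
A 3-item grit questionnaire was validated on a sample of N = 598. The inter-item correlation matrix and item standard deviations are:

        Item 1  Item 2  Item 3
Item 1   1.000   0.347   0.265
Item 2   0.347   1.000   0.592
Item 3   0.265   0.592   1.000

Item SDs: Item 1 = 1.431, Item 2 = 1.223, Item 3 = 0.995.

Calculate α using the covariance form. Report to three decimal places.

α = 0.644

Σσ²ᵢ = 1.431² + 1.223² + 0.995² = 4.5335
Covariances σ_ij = r_ij · s_i · s_j:
  σ(Item 1,Item 2) = 0.347 × 1.431 × 1.223 = 0.6073
  σ(Item 1,Item 3) = 0.265 × 1.431 × 0.995 = 0.3773
  σ(Item 2,Item 3) = 0.592 × 1.223 × 0.995 = 0.7204
σ²_T = Σσ²ᵢ + 2·Σσ_ij = 4.5335 + 2 × 1.7050 = 7.9435
α = (3/2)·(1 − 4.5335/7.9435) = 0.644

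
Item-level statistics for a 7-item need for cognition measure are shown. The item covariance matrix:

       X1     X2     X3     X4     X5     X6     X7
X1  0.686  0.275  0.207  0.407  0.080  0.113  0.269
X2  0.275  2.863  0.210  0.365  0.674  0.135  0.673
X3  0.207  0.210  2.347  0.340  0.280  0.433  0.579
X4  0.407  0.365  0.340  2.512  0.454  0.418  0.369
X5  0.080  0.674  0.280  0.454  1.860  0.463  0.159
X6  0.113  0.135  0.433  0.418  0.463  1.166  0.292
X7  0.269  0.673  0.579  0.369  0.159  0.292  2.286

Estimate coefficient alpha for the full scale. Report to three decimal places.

sum of item variances = 0.686 + 2.863 + 2.347 + 2.512 + 1.860 + 1.166 + 2.286 = 13.720
Sum of off-diagonal covariances = 7.195
Var(T) = 13.720 + 2 × 7.195 = 28.110
α = (k/(k−1))·(1 − sum of item variances/Var(T)) = (7/6)·(1 − 13.720/28.110) = 0.597

α = 0.597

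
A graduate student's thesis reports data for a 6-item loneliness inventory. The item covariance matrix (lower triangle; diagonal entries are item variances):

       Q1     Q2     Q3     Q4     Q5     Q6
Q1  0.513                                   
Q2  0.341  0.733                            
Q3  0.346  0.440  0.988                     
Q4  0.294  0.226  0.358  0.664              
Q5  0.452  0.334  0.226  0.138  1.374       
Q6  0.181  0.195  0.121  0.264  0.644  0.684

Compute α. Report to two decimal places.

α = 0.78

ΣVar(i) = 0.513 + 0.733 + 0.988 + 0.664 + 1.374 + 0.684 = 4.956
Sum of the distinct covariances = 4.560
Var(T) = 4.956 + 2 × 4.560 = 14.076
α = (k/(k−1))·(1 − ΣVar(i)/Var(T)) = (6/5)·(1 − 4.956/14.076) = 0.78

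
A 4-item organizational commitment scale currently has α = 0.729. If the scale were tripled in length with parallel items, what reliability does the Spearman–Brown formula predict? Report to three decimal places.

predicted reliability = 0.890

Length factor m = 3
α' = m·α / (1 + (m−1)·α)
   = 3 × 0.729 / (1 + (3 − 1) × 0.729)
   = 2.1870 / 2.4580 = 0.890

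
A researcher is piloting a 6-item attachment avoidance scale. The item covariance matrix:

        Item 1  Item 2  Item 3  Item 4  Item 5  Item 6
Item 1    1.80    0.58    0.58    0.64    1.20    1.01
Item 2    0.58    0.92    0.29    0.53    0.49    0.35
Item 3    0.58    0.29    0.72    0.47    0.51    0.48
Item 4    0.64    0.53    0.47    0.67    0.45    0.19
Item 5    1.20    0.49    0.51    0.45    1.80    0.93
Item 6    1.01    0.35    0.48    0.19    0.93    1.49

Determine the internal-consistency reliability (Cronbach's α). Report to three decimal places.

ΣVar(i) = 1.80 + 0.92 + 0.72 + 0.67 + 1.80 + 1.49 = 7.40
Sum of the distinct covariances = 8.70
total variance = 7.40 + 2 × 8.70 = 24.80
α = (k/(k−1))·(1 − ΣVar(i)/total variance) = (6/5)·(1 − 7.40/24.80) = 0.842

α = 0.842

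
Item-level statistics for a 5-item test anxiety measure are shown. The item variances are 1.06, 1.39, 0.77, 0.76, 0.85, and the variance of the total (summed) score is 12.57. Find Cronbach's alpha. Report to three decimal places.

Σσ²ᵢ = 1.06 + 1.39 + 0.77 + 0.76 + 0.85 = 4.83
α = (k/(k−1))·(1 − Σσ²ᵢ/σ²_T) = (5/4)·(1 − 4.83/12.57) = 0.770

α = 0.770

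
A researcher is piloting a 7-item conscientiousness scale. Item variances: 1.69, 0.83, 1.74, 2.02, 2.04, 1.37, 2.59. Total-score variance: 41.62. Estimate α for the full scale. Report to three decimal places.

α = 0.822

Σσᵢ² = 1.69 + 0.83 + 1.74 + 2.02 + 2.04 + 1.37 + 2.59 = 12.28
α = (k/(k−1))·(1 − Σσᵢ²/Var(T)) = (7/6)·(1 − 12.28/41.62) = 0.822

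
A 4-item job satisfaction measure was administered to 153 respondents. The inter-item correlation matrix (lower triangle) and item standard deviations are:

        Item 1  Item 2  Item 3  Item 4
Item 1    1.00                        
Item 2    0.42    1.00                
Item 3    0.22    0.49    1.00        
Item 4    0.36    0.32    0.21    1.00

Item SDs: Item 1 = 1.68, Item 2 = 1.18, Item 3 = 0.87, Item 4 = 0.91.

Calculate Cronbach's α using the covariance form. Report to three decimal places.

Σσ²ᵢ = 1.68² + 1.18² + 0.87² + 0.91² = 5.7998
Covariances σ_ij = r_ij · s_i · s_j:
  σ(Item 1,Item 2) = 0.42 × 1.68 × 1.18 = 0.8326
  σ(Item 1,Item 3) = 0.22 × 1.68 × 0.87 = 0.3216
  σ(Item 1,Item 4) = 0.36 × 1.68 × 0.91 = 0.5504
  σ(Item 2,Item 3) = 0.49 × 1.18 × 0.87 = 0.5030
  σ(Item 2,Item 4) = 0.32 × 1.18 × 0.91 = 0.3436
  σ(Item 3,Item 4) = 0.21 × 0.87 × 0.91 = 0.1663
σ²_T = Σσ²ᵢ + 2·Σσ_ij = 5.7998 + 2 × 2.7175 = 11.2348
α = (4/3)·(1 − 5.7998/11.2348) = 0.645

Cronbach's α = 0.645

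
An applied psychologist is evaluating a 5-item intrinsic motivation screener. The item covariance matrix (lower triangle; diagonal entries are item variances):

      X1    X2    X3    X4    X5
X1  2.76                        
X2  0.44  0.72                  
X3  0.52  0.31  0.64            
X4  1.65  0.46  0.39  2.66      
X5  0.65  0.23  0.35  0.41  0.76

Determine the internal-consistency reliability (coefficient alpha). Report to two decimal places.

Σσᵢ² = 2.76 + 0.72 + 0.64 + 2.66 + 0.76 = 7.54
Sum of off-diagonal covariances = 5.41
σ²_T = 7.54 + 2 × 5.41 = 18.36
α = (k/(k−1))·(1 − Σσᵢ²/σ²_T) = (5/4)·(1 − 7.54/18.36) = 0.74

α = 0.74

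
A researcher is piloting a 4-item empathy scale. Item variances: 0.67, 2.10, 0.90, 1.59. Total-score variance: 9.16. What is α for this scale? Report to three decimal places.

ΣVar(i) = 0.67 + 2.10 + 0.90 + 1.59 = 5.26
α = (k/(k−1))·(1 − ΣVar(i)/σ²_T) = (4/3)·(1 − 5.26/9.16) = 0.568

α = 0.568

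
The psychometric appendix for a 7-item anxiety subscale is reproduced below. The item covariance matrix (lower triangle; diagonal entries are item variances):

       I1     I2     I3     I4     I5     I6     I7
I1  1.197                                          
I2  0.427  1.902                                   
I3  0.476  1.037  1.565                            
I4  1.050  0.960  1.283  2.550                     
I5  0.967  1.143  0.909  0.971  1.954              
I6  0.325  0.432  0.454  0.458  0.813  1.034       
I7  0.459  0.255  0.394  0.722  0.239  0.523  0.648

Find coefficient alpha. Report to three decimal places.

coefficient alpha = 0.846

sum of item variances = 1.197 + 1.902 + 1.565 + 2.550 + 1.954 + 1.034 + 0.648 = 10.850
Σ_{i<j} σ_ij = 14.297
total variance = 10.850 + 2 × 14.297 = 39.444
α = (k/(k−1))·(1 − sum of item variances/total variance) = (7/6)·(1 − 10.850/39.444) = 0.846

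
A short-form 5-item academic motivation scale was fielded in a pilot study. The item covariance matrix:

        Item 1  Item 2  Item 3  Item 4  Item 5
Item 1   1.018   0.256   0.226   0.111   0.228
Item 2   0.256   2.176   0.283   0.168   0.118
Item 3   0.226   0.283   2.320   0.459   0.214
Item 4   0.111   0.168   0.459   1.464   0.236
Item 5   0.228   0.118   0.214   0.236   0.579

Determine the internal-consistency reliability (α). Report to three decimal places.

Σσ²ᵢ = 1.018 + 2.176 + 2.320 + 1.464 + 0.579 = 7.557
Sum of the distinct covariances = 2.299
total variance = 7.557 + 2 × 2.299 = 12.155
α = (k/(k−1))·(1 − Σσ²ᵢ/total variance) = (5/4)·(1 − 7.557/12.155) = 0.473

α = 0.473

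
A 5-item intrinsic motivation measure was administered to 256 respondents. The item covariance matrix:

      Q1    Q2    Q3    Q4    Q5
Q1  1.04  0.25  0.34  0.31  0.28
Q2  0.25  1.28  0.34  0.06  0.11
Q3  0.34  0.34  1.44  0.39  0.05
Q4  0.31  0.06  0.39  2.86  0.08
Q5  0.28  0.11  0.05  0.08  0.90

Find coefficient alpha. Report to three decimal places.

α = 0.463

sum of item variances = 1.04 + 1.28 + 1.44 + 2.86 + 0.90 = 7.52
Sum of the distinct covariances = 2.21
σ²_total = 7.52 + 2 × 2.21 = 11.94
α = (k/(k−1))·(1 − sum of item variances/σ²_total) = (5/4)·(1 − 7.52/11.94) = 0.463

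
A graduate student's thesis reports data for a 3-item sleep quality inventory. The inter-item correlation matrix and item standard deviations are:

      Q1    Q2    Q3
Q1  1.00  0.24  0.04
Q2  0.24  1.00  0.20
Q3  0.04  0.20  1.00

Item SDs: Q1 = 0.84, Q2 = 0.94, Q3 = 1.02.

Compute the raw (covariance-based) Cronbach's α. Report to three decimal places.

Cronbach's α = 0.360

Σσ²ᵢ = 0.84² + 0.94² + 1.02² = 2.6296
Covariances σ_ij = r_ij · s_i · s_j:
  σ(Q1,Q2) = 0.24 × 0.84 × 0.94 = 0.1895
  σ(Q1,Q3) = 0.04 × 0.84 × 1.02 = 0.0343
  σ(Q2,Q3) = 0.20 × 0.94 × 1.02 = 0.1918
σ²_T = Σσ²ᵢ + 2·Σσ_ij = 2.6296 + 2 × 0.4156 = 3.4608
α = (3/2)·(1 − 2.6296/3.4608) = 0.360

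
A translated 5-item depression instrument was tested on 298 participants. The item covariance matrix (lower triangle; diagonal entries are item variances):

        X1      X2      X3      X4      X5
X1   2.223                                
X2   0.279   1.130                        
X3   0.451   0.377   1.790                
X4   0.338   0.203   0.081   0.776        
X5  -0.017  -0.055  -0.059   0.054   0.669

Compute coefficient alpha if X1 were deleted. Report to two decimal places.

α = 0.29

Remaining items: X2, X3, X4, X5 (k = 4).
Σσ²ᵢ = 1.130 + 1.790 + 0.776 + 0.669 = 4.365
σ²_total = 4.365 + 2 × 0.601 = 5.567
α (item deleted) = (4/3)·(1 − 4.365/5.567) = 0.29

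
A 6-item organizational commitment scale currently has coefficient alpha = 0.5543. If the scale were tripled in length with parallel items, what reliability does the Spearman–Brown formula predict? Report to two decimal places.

predicted reliability = 0.79

Length factor m = 3
α' = m·α / (1 + (m−1)·α)
   = 3 × 0.5543 / (1 + (3 − 1) × 0.5543)
   = 1.6629 / 2.1086 = 0.79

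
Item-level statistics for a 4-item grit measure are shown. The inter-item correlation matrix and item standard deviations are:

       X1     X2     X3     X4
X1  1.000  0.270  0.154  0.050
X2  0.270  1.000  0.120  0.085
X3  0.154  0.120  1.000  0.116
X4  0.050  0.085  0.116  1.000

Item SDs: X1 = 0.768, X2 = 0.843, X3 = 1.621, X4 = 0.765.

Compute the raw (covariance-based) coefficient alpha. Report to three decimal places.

α = 0.335

Σσ²ᵢ = 0.768² + 0.843² + 1.621² + 0.765² = 4.5133
Covariances σ_ij = r_ij · s_i · s_j:
  σ(X1,X2) = 0.270 × 0.768 × 0.843 = 0.1748
  σ(X1,X3) = 0.154 × 0.768 × 1.621 = 0.1917
  σ(X1,X4) = 0.050 × 0.768 × 0.765 = 0.0294
  σ(X2,X3) = 0.120 × 0.843 × 1.621 = 0.1640
  σ(X2,X4) = 0.085 × 0.843 × 0.765 = 0.0548
  σ(X3,X4) = 0.116 × 1.621 × 0.765 = 0.1438
σ²_T = Σσ²ᵢ + 2·Σσ_ij = 4.5133 + 2 × 0.7585 = 6.0303
α = (4/3)·(1 − 4.5133/6.0303) = 0.335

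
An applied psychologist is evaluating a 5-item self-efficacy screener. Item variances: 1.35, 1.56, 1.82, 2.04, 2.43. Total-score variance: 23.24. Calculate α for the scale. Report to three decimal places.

α = 0.755

ΣVar(i) = 1.35 + 1.56 + 1.82 + 2.04 + 2.43 = 9.20
α = (k/(k−1))·(1 − ΣVar(i)/total variance) = (5/4)·(1 − 9.20/23.24) = 0.755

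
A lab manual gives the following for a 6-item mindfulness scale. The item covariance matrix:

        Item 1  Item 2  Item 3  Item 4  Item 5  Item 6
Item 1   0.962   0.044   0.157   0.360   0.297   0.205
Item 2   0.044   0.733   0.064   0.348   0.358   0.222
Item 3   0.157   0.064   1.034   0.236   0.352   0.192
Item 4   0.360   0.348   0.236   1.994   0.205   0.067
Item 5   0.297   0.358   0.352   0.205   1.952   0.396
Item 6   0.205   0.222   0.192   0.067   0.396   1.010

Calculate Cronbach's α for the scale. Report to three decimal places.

ΣVar(i) = 0.962 + 0.733 + 1.034 + 1.994 + 1.952 + 1.010 = 7.685
Σ_{i<j} σ_ij = 3.503
σ²_total = 7.685 + 2 × 3.503 = 14.691
α = (k/(k−1))·(1 − ΣVar(i)/σ²_total) = (6/5)·(1 − 7.685/14.691) = 0.572

Cronbach's α = 0.572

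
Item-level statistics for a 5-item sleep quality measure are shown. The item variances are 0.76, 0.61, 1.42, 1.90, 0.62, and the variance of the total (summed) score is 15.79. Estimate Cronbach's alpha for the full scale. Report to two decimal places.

Cronbach's alpha = 0.83

Σσᵢ² = 0.76 + 0.61 + 1.42 + 1.90 + 0.62 = 5.31
α = (k/(k−1))·(1 − Σσᵢ²/σ²_T) = (5/4)·(1 − 5.31/15.79) = 0.83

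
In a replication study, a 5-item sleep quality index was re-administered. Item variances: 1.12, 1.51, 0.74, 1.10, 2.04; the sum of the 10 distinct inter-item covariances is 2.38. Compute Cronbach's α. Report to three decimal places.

Σσᵢ² = 1.12 + 1.51 + 0.74 + 1.10 + 2.04 = 6.51
Sum of distinct covariances = 2.38
total variance = Σσᵢ² + 2·Σcov = 6.51 + 2 × 2.38 = 11.27
α = (5/4)·(1 − 6.51/11.27) = 0.528

α = 0.528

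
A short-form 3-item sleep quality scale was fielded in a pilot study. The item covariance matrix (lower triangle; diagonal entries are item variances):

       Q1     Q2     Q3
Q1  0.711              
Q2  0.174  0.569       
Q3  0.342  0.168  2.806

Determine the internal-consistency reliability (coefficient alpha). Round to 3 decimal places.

α = 0.376

Σσᵢ² = 0.711 + 0.569 + 2.806 = 4.086
Sum of the distinct covariances = 0.684
total variance = 4.086 + 2 × 0.684 = 5.454
α = (k/(k−1))·(1 − Σσᵢ²/total variance) = (3/2)·(1 − 4.086/5.454) = 0.376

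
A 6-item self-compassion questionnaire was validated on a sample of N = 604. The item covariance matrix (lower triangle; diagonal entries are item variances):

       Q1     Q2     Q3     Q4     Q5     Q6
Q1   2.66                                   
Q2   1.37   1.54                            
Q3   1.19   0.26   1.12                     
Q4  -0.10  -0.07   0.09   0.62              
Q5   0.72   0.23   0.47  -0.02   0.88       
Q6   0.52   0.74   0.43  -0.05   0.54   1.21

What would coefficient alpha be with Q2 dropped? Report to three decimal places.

coefficient alpha = 0.673

Remaining items: Q1, Q3, Q4, Q5, Q6 (k = 5).
Σσᵢ² = 2.66 + 1.12 + 0.62 + 0.88 + 1.21 = 6.49
σ²_total = 6.49 + 2 × 3.79 = 14.07
α (item deleted) = (5/4)·(1 − 6.49/14.07) = 0.673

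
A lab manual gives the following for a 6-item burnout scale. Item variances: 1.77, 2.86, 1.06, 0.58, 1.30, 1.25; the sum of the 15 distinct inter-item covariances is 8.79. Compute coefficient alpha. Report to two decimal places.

coefficient alpha = 0.80

Σσ²ᵢ = 1.77 + 2.86 + 1.06 + 0.58 + 1.30 + 1.25 = 8.82
Sum of distinct covariances = 8.79
total variance = Σσ²ᵢ + 2·Σcov = 8.82 + 2 × 8.79 = 26.40
α = (6/5)·(1 − 8.82/26.40) = 0.80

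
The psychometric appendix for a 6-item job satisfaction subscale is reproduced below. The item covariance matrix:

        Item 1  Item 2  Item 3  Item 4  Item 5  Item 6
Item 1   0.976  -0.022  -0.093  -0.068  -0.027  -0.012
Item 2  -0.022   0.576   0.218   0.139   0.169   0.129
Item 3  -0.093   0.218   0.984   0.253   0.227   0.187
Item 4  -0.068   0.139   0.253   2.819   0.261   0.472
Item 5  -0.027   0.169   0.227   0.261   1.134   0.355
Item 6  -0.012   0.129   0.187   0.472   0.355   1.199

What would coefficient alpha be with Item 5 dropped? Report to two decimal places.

Remaining items: Item 1, Item 2, Item 3, Item 4, Item 6 (k = 5).
sum of item variances = 0.976 + 0.576 + 0.984 + 2.819 + 1.199 = 6.554
σ²_T = 6.554 + 2 × 1.203 = 8.960
α (item deleted) = (5/4)·(1 − 6.554/8.960) = 0.34

α = 0.34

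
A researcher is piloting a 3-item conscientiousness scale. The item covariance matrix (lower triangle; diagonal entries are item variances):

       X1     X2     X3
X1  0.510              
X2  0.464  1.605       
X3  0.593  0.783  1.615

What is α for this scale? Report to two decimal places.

Σσᵢ² = 0.510 + 1.605 + 1.615 = 3.730
Sum of the distinct covariances = 1.840
total variance = 3.730 + 2 × 1.840 = 7.410
α = (k/(k−1))·(1 − Σσᵢ²/total variance) = (3/2)·(1 − 3.730/7.410) = 0.74

α = 0.74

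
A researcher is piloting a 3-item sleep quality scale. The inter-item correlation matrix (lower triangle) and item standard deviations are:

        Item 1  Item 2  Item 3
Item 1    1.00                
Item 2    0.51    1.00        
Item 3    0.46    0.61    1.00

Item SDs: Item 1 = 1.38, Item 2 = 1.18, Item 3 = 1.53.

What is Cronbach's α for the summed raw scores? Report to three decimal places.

Σσ²ᵢ = 1.38² + 1.18² + 1.53² = 5.6377
Covariances σ_ij = r_ij · s_i · s_j:
  σ(Item 1,Item 2) = 0.51 × 1.38 × 1.18 = 0.8305
  σ(Item 1,Item 3) = 0.46 × 1.38 × 1.53 = 0.9712
  σ(Item 2,Item 3) = 0.61 × 1.18 × 1.53 = 1.1013
σ²_T = Σσ²ᵢ + 2·Σσ_ij = 5.6377 + 2 × 2.9030 = 11.4437
α = (3/2)·(1 − 5.6377/11.4437) = 0.761

Cronbach's α = 0.761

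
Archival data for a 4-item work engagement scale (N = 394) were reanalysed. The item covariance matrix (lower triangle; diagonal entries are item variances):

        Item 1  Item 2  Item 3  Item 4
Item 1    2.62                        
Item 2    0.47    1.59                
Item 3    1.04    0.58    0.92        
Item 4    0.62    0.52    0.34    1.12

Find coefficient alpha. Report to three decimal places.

α = 0.711

Σσᵢ² = 2.62 + 1.59 + 0.92 + 1.12 = 6.25
Sum of the distinct covariances = 3.57
σ²_total = 6.25 + 2 × 3.57 = 13.39
α = (k/(k−1))·(1 − Σσᵢ²/σ²_total) = (4/3)·(1 − 6.25/13.39) = 0.711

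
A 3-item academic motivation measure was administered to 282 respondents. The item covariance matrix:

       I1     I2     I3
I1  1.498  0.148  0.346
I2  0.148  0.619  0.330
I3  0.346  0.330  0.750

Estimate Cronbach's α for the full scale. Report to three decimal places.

Cronbach's α = 0.548

Σσ²ᵢ = 1.498 + 0.619 + 0.750 = 2.867
Σ_{i<j} σ_ij = 0.824
σ²_T = 2.867 + 2 × 0.824 = 4.515
α = (k/(k−1))·(1 − Σσ²ᵢ/σ²_T) = (3/2)·(1 − 2.867/4.515) = 0.548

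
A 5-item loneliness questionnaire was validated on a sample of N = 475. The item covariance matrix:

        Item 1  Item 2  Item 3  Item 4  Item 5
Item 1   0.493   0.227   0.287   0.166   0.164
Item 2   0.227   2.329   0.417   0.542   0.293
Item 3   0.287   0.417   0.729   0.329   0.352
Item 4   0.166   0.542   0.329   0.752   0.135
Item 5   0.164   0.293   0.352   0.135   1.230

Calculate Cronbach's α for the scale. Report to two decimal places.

α = 0.64

ΣVar(i) = 0.493 + 2.329 + 0.729 + 0.752 + 1.230 = 5.533
Sum of off-diagonal covariances = 2.912
total variance = 5.533 + 2 × 2.912 = 11.357
α = (k/(k−1))·(1 − ΣVar(i)/total variance) = (5/4)·(1 − 5.533/11.357) = 0.64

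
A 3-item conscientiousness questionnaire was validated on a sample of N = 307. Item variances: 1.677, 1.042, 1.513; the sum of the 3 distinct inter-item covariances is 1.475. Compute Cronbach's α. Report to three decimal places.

α = 0.616

Σσ²ᵢ = 1.677 + 1.042 + 1.513 = 4.232
Sum of distinct covariances = 1.475
σ²_T = Σσ²ᵢ + 2·Σcov = 4.232 + 2 × 1.475 = 7.182
α = (3/2)·(1 − 4.232/7.182) = 0.616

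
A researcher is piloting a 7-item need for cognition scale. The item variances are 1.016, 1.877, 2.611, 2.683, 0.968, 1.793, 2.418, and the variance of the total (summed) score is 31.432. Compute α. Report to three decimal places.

sum of item variances = 1.016 + 1.877 + 2.611 + 2.683 + 0.968 + 1.793 + 2.418 = 13.366
α = (k/(k−1))·(1 − sum of item variances/Var(T)) = (7/6)·(1 − 13.366/31.432) = 0.671

α = 0.671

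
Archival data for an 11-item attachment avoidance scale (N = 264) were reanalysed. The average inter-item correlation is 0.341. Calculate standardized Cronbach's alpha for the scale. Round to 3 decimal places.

Standardized α = k·r̄ / (1 + (k−1)·r̄) = 11 × 0.341 / (1 + 10 × 0.341)
  = 3.7510 / 4.4100 = 0.851

standardized Cronbach's alpha = 0.851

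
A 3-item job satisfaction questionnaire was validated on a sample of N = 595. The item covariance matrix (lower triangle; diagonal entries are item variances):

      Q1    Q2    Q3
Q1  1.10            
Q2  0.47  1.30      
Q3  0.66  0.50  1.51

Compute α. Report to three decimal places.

Σσᵢ² = 1.10 + 1.30 + 1.51 = 3.91
Sum of off-diagonal covariances = 1.63
total variance = 3.91 + 2 × 1.63 = 7.17
α = (k/(k−1))·(1 − Σσᵢ²/total variance) = (3/2)·(1 − 3.91/7.17) = 0.682

α = 0.682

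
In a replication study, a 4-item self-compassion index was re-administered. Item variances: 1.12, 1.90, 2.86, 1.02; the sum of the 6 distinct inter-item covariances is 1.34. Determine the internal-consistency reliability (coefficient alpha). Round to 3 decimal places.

coefficient alpha = 0.373

sum of item variances = 1.12 + 1.90 + 2.86 + 1.02 = 6.90
Sum of distinct covariances = 1.34
σ²_total = sum of item variances + 2·Σcov = 6.90 + 2 × 1.34 = 9.58
α = (4/3)·(1 − 6.90/9.58) = 0.373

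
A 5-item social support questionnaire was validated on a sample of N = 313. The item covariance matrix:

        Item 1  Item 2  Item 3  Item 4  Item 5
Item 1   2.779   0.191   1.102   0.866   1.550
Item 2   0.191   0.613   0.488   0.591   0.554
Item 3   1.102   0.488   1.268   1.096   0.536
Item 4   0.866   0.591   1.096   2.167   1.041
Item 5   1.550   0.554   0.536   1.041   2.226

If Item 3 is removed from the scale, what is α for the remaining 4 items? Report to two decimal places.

α = 0.74

Remaining items: Item 1, Item 2, Item 4, Item 5 (k = 4).
ΣVar(i) = 2.779 + 0.613 + 2.167 + 2.226 = 7.785
σ²_total = 7.785 + 2 × 4.793 = 17.371
α (item deleted) = (4/3)·(1 − 7.785/17.371) = 0.74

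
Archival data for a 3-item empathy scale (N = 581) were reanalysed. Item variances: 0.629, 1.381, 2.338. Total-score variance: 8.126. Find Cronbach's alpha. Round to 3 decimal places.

Cronbach's alpha = 0.697

Σσᵢ² = 0.629 + 1.381 + 2.338 = 4.348
α = (k/(k−1))·(1 − Σσᵢ²/total variance) = (3/2)·(1 − 4.348/8.126) = 0.697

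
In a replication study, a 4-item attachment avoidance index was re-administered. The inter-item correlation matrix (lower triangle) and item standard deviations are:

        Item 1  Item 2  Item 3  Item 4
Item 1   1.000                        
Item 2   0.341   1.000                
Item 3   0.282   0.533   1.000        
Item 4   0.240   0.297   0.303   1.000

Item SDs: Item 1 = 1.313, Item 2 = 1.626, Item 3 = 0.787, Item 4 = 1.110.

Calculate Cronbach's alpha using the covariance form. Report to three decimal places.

Cronbach's alpha = 0.638

Σσ²ᵢ = 1.313² + 1.626² + 0.787² + 1.110² = 6.2193
Covariances σ_ij = r_ij · s_i · s_j:
  σ(Item 1,Item 2) = 0.341 × 1.313 × 1.626 = 0.7280
  σ(Item 1,Item 3) = 0.282 × 1.313 × 0.787 = 0.2914
  σ(Item 1,Item 4) = 0.240 × 1.313 × 1.110 = 0.3498
  σ(Item 2,Item 3) = 0.533 × 1.626 × 0.787 = 0.6821
  σ(Item 2,Item 4) = 0.297 × 1.626 × 1.110 = 0.5360
  σ(Item 3,Item 4) = 0.303 × 0.787 × 1.110 = 0.2647
σ²_T = Σσ²ᵢ + 2·Σσ_ij = 6.2193 + 2 × 2.8520 = 11.9233
α = (4/3)·(1 − 6.2193/11.9233) = 0.638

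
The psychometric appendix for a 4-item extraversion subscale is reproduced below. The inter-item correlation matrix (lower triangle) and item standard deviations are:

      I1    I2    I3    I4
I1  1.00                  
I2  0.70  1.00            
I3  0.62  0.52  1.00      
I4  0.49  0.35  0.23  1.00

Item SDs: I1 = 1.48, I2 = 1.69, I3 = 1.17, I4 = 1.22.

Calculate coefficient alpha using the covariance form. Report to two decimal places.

coefficient alpha = 0.79

Σσ²ᵢ = 1.48² + 1.69² + 1.17² + 1.22² = 7.9038
Covariances σ_ij = r_ij · s_i · s_j:
  σ(I1,I2) = 0.70 × 1.48 × 1.69 = 1.7508
  σ(I1,I3) = 0.62 × 1.48 × 1.17 = 1.0736
  σ(I1,I4) = 0.49 × 1.48 × 1.22 = 0.8847
  σ(I2,I3) = 0.52 × 1.69 × 1.17 = 1.0282
  σ(I2,I4) = 0.35 × 1.69 × 1.22 = 0.7216
  σ(I3,I4) = 0.23 × 1.17 × 1.22 = 0.3283
σ²_T = Σσ²ᵢ + 2·Σσ_ij = 7.9038 + 2 × 5.7872 = 19.4782
α = (4/3)·(1 − 7.9038/19.4782) = 0.79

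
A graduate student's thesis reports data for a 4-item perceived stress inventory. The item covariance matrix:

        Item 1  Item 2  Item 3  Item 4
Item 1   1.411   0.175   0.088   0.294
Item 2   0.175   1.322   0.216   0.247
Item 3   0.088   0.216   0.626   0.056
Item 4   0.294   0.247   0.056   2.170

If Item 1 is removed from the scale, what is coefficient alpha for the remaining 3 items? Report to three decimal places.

coefficient alpha = 0.302

Remaining items: Item 2, Item 3, Item 4 (k = 3).
Σσ²ᵢ = 1.322 + 0.626 + 2.170 = 4.118
σ²_T = 4.118 + 2 × 0.519 = 5.156
α (item deleted) = (3/2)·(1 − 4.118/5.156) = 0.302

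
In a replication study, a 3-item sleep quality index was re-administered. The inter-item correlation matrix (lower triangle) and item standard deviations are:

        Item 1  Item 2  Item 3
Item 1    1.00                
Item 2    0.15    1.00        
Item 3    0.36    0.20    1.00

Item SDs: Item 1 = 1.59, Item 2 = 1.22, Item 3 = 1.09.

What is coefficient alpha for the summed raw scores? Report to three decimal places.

α = 0.468

Σσ²ᵢ = 1.59² + 1.22² + 1.09² = 5.2046
Covariances σ_ij = r_ij · s_i · s_j:
  σ(Item 1,Item 2) = 0.15 × 1.59 × 1.22 = 0.2910
  σ(Item 1,Item 3) = 0.36 × 1.59 × 1.09 = 0.6239
  σ(Item 2,Item 3) = 0.20 × 1.22 × 1.09 = 0.2660
σ²_T = Σσ²ᵢ + 2·Σσ_ij = 5.2046 + 2 × 1.1809 = 7.5664
α = (3/2)·(1 − 5.2046/7.5664) = 0.468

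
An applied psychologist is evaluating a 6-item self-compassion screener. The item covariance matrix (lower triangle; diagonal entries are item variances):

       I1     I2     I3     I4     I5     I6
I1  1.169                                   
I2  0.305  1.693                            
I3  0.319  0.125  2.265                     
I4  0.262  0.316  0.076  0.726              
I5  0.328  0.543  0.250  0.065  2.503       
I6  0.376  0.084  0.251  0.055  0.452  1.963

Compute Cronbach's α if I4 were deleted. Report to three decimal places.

α = 0.484

Remaining items: I1, I2, I3, I5, I6 (k = 5).
sum of item variances = 1.169 + 1.693 + 2.265 + 2.503 + 1.963 = 9.593
σ²_total = 9.593 + 2 × 3.033 = 15.659
α (item deleted) = (5/4)·(1 − 9.593/15.659) = 0.484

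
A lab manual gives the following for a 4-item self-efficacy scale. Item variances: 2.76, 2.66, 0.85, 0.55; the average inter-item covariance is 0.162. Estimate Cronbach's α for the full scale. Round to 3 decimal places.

Cronbach's α = 0.296

ΣVar(i) = 2.76 + 2.66 + 0.85 + 0.55 = 6.82
Sum of the 6 distinct covariances = 6 × 0.162 = 0.972
σ²_total = ΣVar(i) + 2·Σcov = 6.82 + 2 × 0.972 = 8.764
α = (4/3)·(1 − 6.82/8.764) = 0.296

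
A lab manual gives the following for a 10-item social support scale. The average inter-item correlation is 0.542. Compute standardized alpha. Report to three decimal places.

Standardized α = k·r̄ / (1 + (k−1)·r̄) = 10 × 0.542 / (1 + 9 × 0.542)
  = 5.4200 / 5.8780 = 0.922

standardized alpha = 0.922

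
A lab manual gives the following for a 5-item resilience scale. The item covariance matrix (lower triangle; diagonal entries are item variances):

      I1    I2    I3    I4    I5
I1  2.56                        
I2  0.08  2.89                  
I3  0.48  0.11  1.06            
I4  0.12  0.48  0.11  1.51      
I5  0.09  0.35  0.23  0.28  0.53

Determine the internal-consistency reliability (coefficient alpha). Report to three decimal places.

ΣVar(i) = 2.56 + 2.89 + 1.06 + 1.51 + 0.53 = 8.55
Sum of the distinct covariances = 2.33
Var(T) = 8.55 + 2 × 2.33 = 13.21
α = (k/(k−1))·(1 − ΣVar(i)/Var(T)) = (5/4)·(1 − 8.55/13.21) = 0.441

coefficient alpha = 0.441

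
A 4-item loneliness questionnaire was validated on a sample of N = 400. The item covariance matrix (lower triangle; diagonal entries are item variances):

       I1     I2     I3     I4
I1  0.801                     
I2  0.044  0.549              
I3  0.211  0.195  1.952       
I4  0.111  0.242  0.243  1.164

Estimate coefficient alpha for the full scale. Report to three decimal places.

Σσ²ᵢ = 0.801 + 0.549 + 1.952 + 1.164 = 4.466
Σ_{i<j} σ_ij = 1.046
Var(T) = 4.466 + 2 × 1.046 = 6.558
α = (k/(k−1))·(1 − Σσ²ᵢ/Var(T)) = (4/3)·(1 − 4.466/6.558) = 0.425

α = 0.425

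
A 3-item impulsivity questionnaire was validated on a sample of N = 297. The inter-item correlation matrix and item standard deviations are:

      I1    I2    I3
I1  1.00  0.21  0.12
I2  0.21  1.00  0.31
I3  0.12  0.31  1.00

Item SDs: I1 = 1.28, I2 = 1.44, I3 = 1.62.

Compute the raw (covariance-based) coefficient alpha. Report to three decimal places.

α = 0.450

Σσ²ᵢ = 1.28² + 1.44² + 1.62² = 6.3364
Covariances σ_ij = r_ij · s_i · s_j:
  σ(I1,I2) = 0.21 × 1.28 × 1.44 = 0.3871
  σ(I1,I3) = 0.12 × 1.28 × 1.62 = 0.2488
  σ(I2,I3) = 0.31 × 1.44 × 1.62 = 0.7232
σ²_T = Σσ²ᵢ + 2·Σσ_ij = 6.3364 + 2 × 1.3591 = 9.0546
α = (3/2)·(1 − 6.3364/9.0546) = 0.450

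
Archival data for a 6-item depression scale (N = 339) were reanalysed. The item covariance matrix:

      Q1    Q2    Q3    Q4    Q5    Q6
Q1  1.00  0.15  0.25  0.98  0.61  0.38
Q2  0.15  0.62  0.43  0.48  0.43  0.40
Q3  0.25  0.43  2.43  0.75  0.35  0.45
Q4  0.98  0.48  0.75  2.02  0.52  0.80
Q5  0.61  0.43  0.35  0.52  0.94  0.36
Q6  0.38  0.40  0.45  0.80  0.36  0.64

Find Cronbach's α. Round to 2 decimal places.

Cronbach's α = 0.79

sum of item variances = 1.00 + 0.62 + 2.43 + 2.02 + 0.94 + 0.64 = 7.65
Σ_{i<j} σ_ij = 7.34
σ²_T = 7.65 + 2 × 7.34 = 22.33
α = (k/(k−1))·(1 − sum of item variances/σ²_T) = (6/5)·(1 − 7.65/22.33) = 0.79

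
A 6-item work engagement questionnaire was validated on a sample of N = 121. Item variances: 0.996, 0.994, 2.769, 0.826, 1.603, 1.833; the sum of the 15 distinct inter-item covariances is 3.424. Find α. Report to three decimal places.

ΣVar(i) = 0.996 + 0.994 + 2.769 + 0.826 + 1.603 + 1.833 = 9.021
Sum of distinct covariances = 3.424
Var(T) = ΣVar(i) + 2·Σcov = 9.021 + 2 × 3.424 = 15.869
α = (6/5)·(1 − 9.021/15.869) = 0.518

α = 0.518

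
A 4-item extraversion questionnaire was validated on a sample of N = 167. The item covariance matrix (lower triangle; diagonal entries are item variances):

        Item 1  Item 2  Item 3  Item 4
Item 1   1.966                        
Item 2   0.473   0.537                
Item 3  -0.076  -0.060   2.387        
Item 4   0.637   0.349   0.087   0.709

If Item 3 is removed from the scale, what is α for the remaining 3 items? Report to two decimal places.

α = 0.71

Remaining items: Item 1, Item 2, Item 4 (k = 3).
sum of item variances = 1.966 + 0.537 + 0.709 = 3.212
total variance = 3.212 + 2 × 1.459 = 6.130
α (item deleted) = (3/2)·(1 − 3.212/6.130) = 0.71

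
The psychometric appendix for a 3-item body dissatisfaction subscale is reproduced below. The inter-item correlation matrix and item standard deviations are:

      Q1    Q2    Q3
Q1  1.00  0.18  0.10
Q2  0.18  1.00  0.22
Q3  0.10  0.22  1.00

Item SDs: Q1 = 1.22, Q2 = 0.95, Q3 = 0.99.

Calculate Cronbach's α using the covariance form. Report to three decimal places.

Σσ²ᵢ = 1.22² + 0.95² + 0.99² = 3.3710
Covariances σ_ij = r_ij · s_i · s_j:
  σ(Q1,Q2) = 0.18 × 1.22 × 0.95 = 0.2086
  σ(Q1,Q3) = 0.10 × 1.22 × 0.99 = 0.1208
  σ(Q2,Q3) = 0.22 × 0.95 × 0.99 = 0.2069
σ²_T = Σσ²ᵢ + 2·Σσ_ij = 3.3710 + 2 × 0.5363 = 4.4436
α = (3/2)·(1 − 3.3710/4.4436) = 0.362

α = 0.362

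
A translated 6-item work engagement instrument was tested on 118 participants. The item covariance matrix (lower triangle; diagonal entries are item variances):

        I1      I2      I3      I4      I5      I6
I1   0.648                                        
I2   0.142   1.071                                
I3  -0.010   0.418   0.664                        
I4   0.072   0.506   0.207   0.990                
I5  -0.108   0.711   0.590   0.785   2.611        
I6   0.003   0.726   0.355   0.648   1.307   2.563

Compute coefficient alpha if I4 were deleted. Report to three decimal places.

coefficient alpha = 0.653

Remaining items: I1, I2, I3, I5, I6 (k = 5).
Σσ²ᵢ = 0.648 + 1.071 + 0.664 + 2.611 + 2.563 = 7.557
σ²_T = 7.557 + 2 × 4.134 = 15.825
α (item deleted) = (5/4)·(1 − 7.557/15.825) = 0.653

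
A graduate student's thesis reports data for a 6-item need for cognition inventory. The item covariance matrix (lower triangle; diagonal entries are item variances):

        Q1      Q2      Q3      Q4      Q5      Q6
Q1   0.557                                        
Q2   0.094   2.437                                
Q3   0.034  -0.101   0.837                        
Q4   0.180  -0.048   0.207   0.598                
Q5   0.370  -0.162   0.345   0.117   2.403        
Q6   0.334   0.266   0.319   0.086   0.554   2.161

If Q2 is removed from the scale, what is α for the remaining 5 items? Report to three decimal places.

Remaining items: Q1, Q3, Q4, Q5, Q6 (k = 5).
Σσ²ᵢ = 0.557 + 0.837 + 0.598 + 2.403 + 2.161 = 6.556
σ²_T = 6.556 + 2 × 2.546 = 11.648
α (item deleted) = (5/4)·(1 − 6.556/11.648) = 0.546

α = 0.546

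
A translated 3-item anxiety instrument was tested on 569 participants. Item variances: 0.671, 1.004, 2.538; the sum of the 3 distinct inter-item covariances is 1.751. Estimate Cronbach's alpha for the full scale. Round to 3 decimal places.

sum of item variances = 0.671 + 1.004 + 2.538 = 4.213
Sum of distinct covariances = 1.751
σ²_T = sum of item variances + 2·Σcov = 4.213 + 2 × 1.751 = 7.715
α = (3/2)·(1 − 4.213/7.715) = 0.681

α = 0.681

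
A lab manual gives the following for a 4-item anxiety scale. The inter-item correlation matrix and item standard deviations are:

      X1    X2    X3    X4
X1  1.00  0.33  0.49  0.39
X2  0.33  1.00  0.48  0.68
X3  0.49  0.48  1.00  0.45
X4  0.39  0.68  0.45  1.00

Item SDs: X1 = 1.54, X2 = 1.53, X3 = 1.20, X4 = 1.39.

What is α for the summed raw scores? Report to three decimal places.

α = 0.774

Σσ²ᵢ = 1.54² + 1.53² + 1.20² + 1.39² = 8.0846
Covariances σ_ij = r_ij · s_i · s_j:
  σ(X1,X2) = 0.33 × 1.54 × 1.53 = 0.7775
  σ(X1,X3) = 0.49 × 1.54 × 1.20 = 0.9055
  σ(X1,X4) = 0.39 × 1.54 × 1.39 = 0.8348
  σ(X2,X3) = 0.48 × 1.53 × 1.20 = 0.8813
  σ(X2,X4) = 0.68 × 1.53 × 1.39 = 1.4462
  σ(X3,X4) = 0.45 × 1.20 × 1.39 = 0.7506
σ²_T = Σσ²ᵢ + 2·Σσ_ij = 8.0846 + 2 × 5.5959 = 19.2764
α = (4/3)·(1 − 8.0846/19.2764) = 0.774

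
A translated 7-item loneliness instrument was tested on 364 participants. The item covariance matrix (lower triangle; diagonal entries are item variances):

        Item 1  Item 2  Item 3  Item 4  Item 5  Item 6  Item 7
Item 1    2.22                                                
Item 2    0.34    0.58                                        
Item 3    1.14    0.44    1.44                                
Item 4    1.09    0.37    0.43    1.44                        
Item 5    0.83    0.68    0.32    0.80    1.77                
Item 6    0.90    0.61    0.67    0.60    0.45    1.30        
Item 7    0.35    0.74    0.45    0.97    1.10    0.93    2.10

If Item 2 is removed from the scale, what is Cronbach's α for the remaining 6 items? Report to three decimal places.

Remaining items: Item 1, Item 3, Item 4, Item 5, Item 6, Item 7 (k = 6).
sum of item variances = 2.22 + 1.44 + 1.44 + 1.77 + 1.30 + 2.10 = 10.27
σ²_T = 10.27 + 2 × 11.03 = 32.33
α (item deleted) = (6/5)·(1 − 10.27/32.33) = 0.819

α = 0.819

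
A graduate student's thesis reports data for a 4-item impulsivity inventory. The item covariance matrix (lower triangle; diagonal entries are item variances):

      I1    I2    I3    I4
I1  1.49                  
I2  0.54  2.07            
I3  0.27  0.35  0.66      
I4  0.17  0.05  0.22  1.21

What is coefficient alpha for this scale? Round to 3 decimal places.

ΣVar(i) = 1.49 + 2.07 + 0.66 + 1.21 = 5.43
Sum of the distinct covariances = 1.60
Var(T) = 5.43 + 2 × 1.60 = 8.63
α = (k/(k−1))·(1 − ΣVar(i)/Var(T)) = (4/3)·(1 − 5.43/8.63) = 0.494

α = 0.494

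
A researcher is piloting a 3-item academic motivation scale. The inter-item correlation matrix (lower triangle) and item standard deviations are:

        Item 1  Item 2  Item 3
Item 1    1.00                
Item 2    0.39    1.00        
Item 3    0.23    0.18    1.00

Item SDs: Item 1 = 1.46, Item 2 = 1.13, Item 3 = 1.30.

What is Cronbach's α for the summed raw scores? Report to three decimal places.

Σσ²ᵢ = 1.46² + 1.13² + 1.30² = 5.0985
Covariances σ_ij = r_ij · s_i · s_j:
  σ(Item 1,Item 2) = 0.39 × 1.46 × 1.13 = 0.6434
  σ(Item 1,Item 3) = 0.23 × 1.46 × 1.30 = 0.4365
  σ(Item 2,Item 3) = 0.18 × 1.13 × 1.30 = 0.2644
σ²_T = Σσ²ᵢ + 2·Σσ_ij = 5.0985 + 2 × 1.3443 = 7.7871
α = (3/2)·(1 − 5.0985/7.7871) = 0.518

Cronbach's α = 0.518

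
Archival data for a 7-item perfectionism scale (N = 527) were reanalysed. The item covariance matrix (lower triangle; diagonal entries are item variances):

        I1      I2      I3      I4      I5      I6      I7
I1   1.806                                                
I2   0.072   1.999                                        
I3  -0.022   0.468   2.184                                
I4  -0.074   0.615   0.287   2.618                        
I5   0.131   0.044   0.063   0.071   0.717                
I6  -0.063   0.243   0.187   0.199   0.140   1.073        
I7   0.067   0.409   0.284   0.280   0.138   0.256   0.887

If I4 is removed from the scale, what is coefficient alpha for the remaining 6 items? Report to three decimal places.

Remaining items: I1, I2, I3, I5, I6, I7 (k = 6).
Σσ²ᵢ = 1.806 + 1.999 + 2.184 + 0.717 + 1.073 + 0.887 = 8.666
total variance = 8.666 + 2 × 2.417 = 13.500
α (item deleted) = (6/5)·(1 − 8.666/13.500) = 0.430

α = 0.430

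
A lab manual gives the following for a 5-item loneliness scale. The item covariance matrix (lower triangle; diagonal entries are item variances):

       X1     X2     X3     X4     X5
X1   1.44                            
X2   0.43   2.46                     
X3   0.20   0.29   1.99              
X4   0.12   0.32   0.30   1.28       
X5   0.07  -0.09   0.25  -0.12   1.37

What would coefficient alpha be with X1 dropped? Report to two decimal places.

Remaining items: X2, X3, X4, X5 (k = 4).
Σσ²ᵢ = 2.46 + 1.99 + 1.28 + 1.37 = 7.10
total variance = 7.10 + 2 × 0.95 = 9.00
α (item deleted) = (4/3)·(1 − 7.10/9.00) = 0.28

coefficient alpha = 0.28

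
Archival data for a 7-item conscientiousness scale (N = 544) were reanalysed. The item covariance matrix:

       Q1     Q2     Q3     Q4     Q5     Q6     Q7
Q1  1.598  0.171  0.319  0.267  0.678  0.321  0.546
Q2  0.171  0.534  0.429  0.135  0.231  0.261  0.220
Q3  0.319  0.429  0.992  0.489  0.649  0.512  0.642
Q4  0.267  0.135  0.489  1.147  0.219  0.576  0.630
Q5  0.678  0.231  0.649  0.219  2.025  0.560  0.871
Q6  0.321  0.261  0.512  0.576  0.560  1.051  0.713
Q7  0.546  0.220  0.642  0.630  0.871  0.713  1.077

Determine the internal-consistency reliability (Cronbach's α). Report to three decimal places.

Cronbach's α = 0.807

Σσ²ᵢ = 1.598 + 0.534 + 0.992 + 1.147 + 2.025 + 1.051 + 1.077 = 8.424
Sum of off-diagonal covariances = 9.439
Var(T) = 8.424 + 2 × 9.439 = 27.302
α = (k/(k−1))·(1 − Σσ²ᵢ/Var(T)) = (7/6)·(1 − 8.424/27.302) = 0.807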